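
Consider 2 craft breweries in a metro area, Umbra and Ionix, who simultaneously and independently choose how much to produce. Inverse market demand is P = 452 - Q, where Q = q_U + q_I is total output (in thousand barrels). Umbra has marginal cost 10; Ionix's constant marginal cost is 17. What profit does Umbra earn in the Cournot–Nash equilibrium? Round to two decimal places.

Umbra's profit: π_U = (452 - Q)q_U - (10q_U). Setting ∂π_U/∂q_U = 0: 442 - 2q_U - (q_I) = 0.
Ionix's first-order condition: 435 - 2q_I - (q_U) = 0.
Rearranging gives the reaction functions q_U = (442 - q_I)/2 and q_I = (435 - q_U)/2.
Solving the pair: q_U = 449/3, q_I = 428/3.
Price P = 452 - 877/3 = 479/3.
Umbra's profit: (479/3 - 10)·(449/3) = 22400.1111.

22400.11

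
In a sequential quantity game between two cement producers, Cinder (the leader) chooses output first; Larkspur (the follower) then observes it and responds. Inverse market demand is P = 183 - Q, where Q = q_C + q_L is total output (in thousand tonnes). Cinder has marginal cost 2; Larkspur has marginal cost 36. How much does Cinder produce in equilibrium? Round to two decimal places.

Solve by backward induction. Given q_C, the follower Larkspur maximises π_L = (183 - q_C - q_L)q_L - 36q_L.
Setting the follower's marginal profit to zero, 147 - q_C - 2q_L = 0, i.e. q_L = (147 - q_C)/2.
The leader anticipates this reaction. Substituting into P = 183 - Q gives P = 219/2 - (1/2)q_C, so π_C = (219/2 - (1/2)q_C)q_C - 2q_C.
The leader's first-order condition 215/2 - q_C = 0 yields q_C = 215/2.
Then q_L = (147 - 215/2)/2 = 79/4.

107.50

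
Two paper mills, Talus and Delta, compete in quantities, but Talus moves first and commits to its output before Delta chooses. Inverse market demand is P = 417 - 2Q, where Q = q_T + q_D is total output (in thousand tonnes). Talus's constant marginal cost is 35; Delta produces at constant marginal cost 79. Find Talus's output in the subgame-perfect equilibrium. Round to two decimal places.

106.50

The follower Delta best-responds to any q_T: π_D = (417 - 2Q)q_D - 79q_D.
∂π_D/∂q_D = 338 - 2q_T - 4q_D = 0 gives the reaction function q_D = (338 - 2q_T)/4.
The leader anticipates this reaction. Substituting into P = 417 - 2Q gives P = 248 - q_T, so π_T = (248 - q_T)q_T - 35q_T.
Maximising: ∂π_T/∂q_T = 213 - 2q_T = 0, giving q_T = 213/2.
Then q_D = (338 - 2·(213/2))/4 = 125/4.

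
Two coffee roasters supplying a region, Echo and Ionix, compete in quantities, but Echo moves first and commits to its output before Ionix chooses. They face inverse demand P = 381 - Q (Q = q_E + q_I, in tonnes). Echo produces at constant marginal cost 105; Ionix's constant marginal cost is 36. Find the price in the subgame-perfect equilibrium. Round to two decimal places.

156.75

Solve by backward induction. Given q_E, the follower Ionix maximises π_I = (381 - q_E - q_I)q_I - 36q_I.
Setting the follower's marginal profit to zero, 345 - q_E - 2q_I = 0, i.e. q_I = (345 - q_E)/2.
Echo substitutes q_I(q_E) into its own profit: π_E = q_E(381 - q_E - (345 - q_E)/2) - 105q_E = (417/2 - (1/2)q_E)q_E - 105q_E.
Maximising: ∂π_E/∂q_E = 207/2 - q_E = 0, giving q_E = 207/2.
Then q_I = (345 - 207/2)/2 = 483/4.
Total output Q = 897/4, so price P = 381 - 897/4 = 627/4.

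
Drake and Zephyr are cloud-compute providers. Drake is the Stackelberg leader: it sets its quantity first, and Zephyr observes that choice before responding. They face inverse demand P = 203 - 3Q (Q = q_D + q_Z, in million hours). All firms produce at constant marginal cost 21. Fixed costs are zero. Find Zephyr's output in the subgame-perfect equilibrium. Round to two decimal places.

15.17

The follower Zephyr best-responds to any q_D: π_Z = (203 - 3Q)q_Z - 21q_Z.
Setting the follower's marginal profit to zero, 182 - 3q_D - 6q_Z = 0, i.e. q_Z = (182 - 3q_D)/6.
The leader anticipates this reaction. Substituting into P = 203 - 3Q gives P = 112 - (3/2)q_D, so π_D = (112 - (3/2)q_D)q_D - 21q_D.
Maximising: ∂π_D/∂q_D = 91 - 3q_D = 0, giving q_D = 91/3.
Then q_Z = (182 - 3·(91/3))/6 = 91/6.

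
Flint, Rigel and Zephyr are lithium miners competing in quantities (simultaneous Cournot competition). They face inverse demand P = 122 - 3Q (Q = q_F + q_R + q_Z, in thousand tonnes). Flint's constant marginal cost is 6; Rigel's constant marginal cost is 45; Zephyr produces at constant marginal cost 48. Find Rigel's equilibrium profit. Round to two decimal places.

Flint's profit: π_F = (122 - 3Q)q_F - (6q_F). Setting ∂π_F/∂q_F = 0: 116 - 6q_F - 3(q_R + q_Z) = 0.
Rigel's profit: π_R = (122 - 3Q)q_R - (45q_R). Setting ∂π_R/∂q_R = 0: 77 - 6q_R - 3(q_F + q_Z) = 0.
Zephyr's profit: π_Z = (122 - 3Q)q_Z - (48q_Z). Setting ∂π_Z/∂q_Z = 0: 74 - 6q_Z - 3(q_F + q_R) = 0.
Adding the 3 first-order conditions: 267 − 12Q = 0, so Q = 89/4.
Back-substituting: q_F = (116 − 267/4)/3 = 197/12, q_R = (77 − 267/4)/3 = 41/12, q_Z = (74 − 267/4)/3 = 29/12.
Price P = 122 - 3·(89/4) = 221/4.
Rigel's profit: (221/4 - 45)·(41/12) = 1681/48.

35.02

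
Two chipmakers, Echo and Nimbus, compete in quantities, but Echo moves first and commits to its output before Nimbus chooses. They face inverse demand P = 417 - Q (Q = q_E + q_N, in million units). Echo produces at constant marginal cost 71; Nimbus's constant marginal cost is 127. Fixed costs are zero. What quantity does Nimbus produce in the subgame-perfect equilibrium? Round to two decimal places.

44.50

The follower Nimbus best-responds to any q_E: π_N = (417 - Q)q_N - 127q_N.
∂π_N/∂q_N = 290 - q_E - 2q_N = 0 gives the reaction function q_N = (290 - q_E)/2.
Echo substitutes q_N(q_E) into its own profit: π_E = q_E(417 - q_E - (290 - q_E)/2) - 71q_E = (272 - (1/2)q_E)q_E - 71q_E.
Leader FOC: 201 - q_E = 0, so q_E = 201.
Then q_N = (290 - 201)/2 = 89/2.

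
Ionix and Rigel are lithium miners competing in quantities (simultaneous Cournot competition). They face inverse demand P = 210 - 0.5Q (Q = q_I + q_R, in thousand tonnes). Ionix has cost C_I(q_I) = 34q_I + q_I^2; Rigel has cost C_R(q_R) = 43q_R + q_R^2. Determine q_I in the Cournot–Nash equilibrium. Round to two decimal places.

Ionix's profit: π_I = (210 - 0.5Q)q_I - (34q_I + q_I²). Setting ∂π_I/∂q_I = 0: 176 - 3q_I - (1/2)(q_R) = 0.
Rigel's profit: π_R = (210 - 0.5Q)q_R - (43q_R + q_R²). Setting ∂π_R/∂q_R = 0: 167 - 3q_R - (1/2)(q_I) = 0.
So q_I = (176 - (1/2)q_R)/3 and q_R = (167 - (1/2)q_I)/3.
Substituting one into the other gives q_I = 254/5 and q_R = 236/5.

50.80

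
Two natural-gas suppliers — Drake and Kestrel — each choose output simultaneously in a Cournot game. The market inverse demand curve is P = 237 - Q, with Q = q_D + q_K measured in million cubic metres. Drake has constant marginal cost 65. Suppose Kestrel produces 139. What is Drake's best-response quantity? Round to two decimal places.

16.50

With the rival's output fixed at 139, Drake's profit is π_D = (237 - 139 - q_D)q_D - (65q_D) = (98 - q_D)q_D - (65q_D).
∂π_D/∂q_D = 33 - 2q_D = 0, so q_D = 33/2.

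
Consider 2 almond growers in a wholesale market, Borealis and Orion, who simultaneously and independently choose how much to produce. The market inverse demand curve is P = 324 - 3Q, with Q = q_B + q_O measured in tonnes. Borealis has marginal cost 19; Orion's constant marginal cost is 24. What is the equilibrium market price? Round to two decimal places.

122.33

Borealis's profit: π_B = (324 - 3Q)q_B - (19q_B). Setting ∂π_B/∂q_B = 0: 305 - 6q_B - 3(q_O) = 0.
Orion's profit: π_O = (324 - 3Q)q_O - (24q_O). Setting ∂π_O/∂q_O = 0: 300 - 6q_O - 3(q_B) = 0.
So q_B = (305 - 3q_O)/6 and q_O = (300 - 3q_B)/6.
Solving the pair: q_B = 310/9, q_O = 295/9.
Total output Q = 605/9, so price P = 324 - 3·(605/9) = 367/3.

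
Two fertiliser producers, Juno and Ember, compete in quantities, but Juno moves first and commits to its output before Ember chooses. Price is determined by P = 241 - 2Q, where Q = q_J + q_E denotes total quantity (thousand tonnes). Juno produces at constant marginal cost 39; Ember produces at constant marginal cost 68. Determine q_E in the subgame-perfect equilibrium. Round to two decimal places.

The follower Ember best-responds to any q_J: π_E = (241 - 2Q)q_E - 68q_E.
∂π_E/∂q_E = 173 - 2q_J - 4q_E = 0 gives the reaction function q_E = (173 - 2q_J)/4.
The leader anticipates this reaction. Substituting into P = 241 - 2Q gives P = 309/2 - q_J, so π_J = (309/2 - q_J)q_J - 39q_J.
The leader's first-order condition 231/2 - 2q_J = 0 yields q_J = 231/4.
Then q_E = (173 - 2·(231/4))/4 = 115/8.

14.38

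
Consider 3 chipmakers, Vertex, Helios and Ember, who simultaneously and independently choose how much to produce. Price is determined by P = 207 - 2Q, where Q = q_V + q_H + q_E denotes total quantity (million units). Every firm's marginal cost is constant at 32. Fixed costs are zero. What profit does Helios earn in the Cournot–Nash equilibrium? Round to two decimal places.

957.03

A representative firm's profit is π_i = q_i(207 - 2Q) - 32q_i.
First-order condition (treating rivals' output as given): 175 - 4q_i - 2·Σ_{j≠i} q_j = 0.
With identical firms every q_j equals q_i, so Σ_{j≠i} q_j = 2q_i and 175 = 8q_i, giving q_i = 175/8.
Price P = 207 - 2·(525/8) = 303/4.
Helios's profit: (303/4 - 32)·(175/8) = 957.0313.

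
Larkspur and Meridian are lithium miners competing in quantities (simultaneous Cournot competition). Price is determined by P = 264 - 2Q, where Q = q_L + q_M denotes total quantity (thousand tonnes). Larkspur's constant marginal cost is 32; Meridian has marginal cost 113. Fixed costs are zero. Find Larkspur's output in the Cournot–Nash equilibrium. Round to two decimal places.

Larkspur's profit: π_L = (264 - 2Q)q_L - (32q_L). Setting ∂π_L/∂q_L = 0: 232 - 4q_L - 2(q_M) = 0.
Meridian's first-order condition: 151 - 4q_M - 2(q_L) = 0.
Rearranging gives the reaction functions q_L = (232 - 2q_M)/4 and q_M = (151 - 2q_L)/4.
Solving the pair: q_L = 313/6, q_M = 35/3.

52.17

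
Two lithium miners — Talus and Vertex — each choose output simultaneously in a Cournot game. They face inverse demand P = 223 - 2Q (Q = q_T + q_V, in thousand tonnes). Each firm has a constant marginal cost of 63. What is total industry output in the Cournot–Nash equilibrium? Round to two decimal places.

Each firm earns π_i = (223 - 2Q)q_i - 63q_i.
Setting ∂π_i/∂q_i = 0 with rivals' quantities fixed: 160 - 4q_i - 2q_j = 0.
With identical firms every q_j equals q_i, so q_j = q_i and 160 = 6q_i, giving q_i = 80/3.
Total output Q = 80/3 + 80/3 = 160/3.

53.33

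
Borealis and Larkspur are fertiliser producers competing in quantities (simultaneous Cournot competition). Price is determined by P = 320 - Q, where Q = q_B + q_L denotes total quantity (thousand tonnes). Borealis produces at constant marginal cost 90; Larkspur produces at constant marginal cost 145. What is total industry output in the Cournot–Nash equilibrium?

Borealis's profit: π_B = (320 - Q)q_B - (90q_B). Setting ∂π_B/∂q_B = 0: 230 - 2q_B - (q_L) = 0.
Larkspur's first-order condition: 175 - 2q_L - (q_B) = 0.
So q_B = (230 - q_L)/2 and q_L = (175 - q_B)/2.
Substituting one into the other gives q_B = 95 and q_L = 40.
Total output Q = 95 + 40 = 135.

135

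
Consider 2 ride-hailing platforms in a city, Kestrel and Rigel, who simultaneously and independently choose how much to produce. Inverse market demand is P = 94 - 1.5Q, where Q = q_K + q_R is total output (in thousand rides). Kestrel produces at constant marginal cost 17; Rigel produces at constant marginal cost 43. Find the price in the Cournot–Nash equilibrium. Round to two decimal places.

51.33

Kestrel's profit: π_K = (94 - 1.5Q)q_K - (17q_K). Setting ∂π_K/∂q_K = 0: 77 - 3q_K - (3/2)(q_R) = 0.
Rigel's profit: π_R = (94 - 1.5Q)q_R - (43q_R). Setting ∂π_R/∂q_R = 0: 51 - 3q_R - (3/2)(q_K) = 0.
Best responses: q_K = (77 - (3/2)q_R)/3, q_R = (51 - (3/2)q_K)/3.
Substituting one into the other gives q_K = 206/9 and q_R = 50/9.
Total output Q = 256/9, so price P = 94 - (3/2)·(256/9) = 154/3.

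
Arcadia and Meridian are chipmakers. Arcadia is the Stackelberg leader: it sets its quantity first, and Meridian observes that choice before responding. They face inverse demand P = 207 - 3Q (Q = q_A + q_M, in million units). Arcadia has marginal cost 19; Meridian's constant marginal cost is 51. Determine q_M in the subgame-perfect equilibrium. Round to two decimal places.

7.67

Solve by backward induction. Given q_A, the follower Meridian maximises π_M = (207 - 3q_A - 3q_M)q_M - 51q_M.
Setting the follower's marginal profit to zero, 156 - 3q_A - 6q_M = 0, i.e. q_M = (156 - 3q_A)/6.
The leader anticipates this reaction. Substituting into P = 207 - 3Q gives P = 129 - (3/2)q_A, so π_A = (129 - (3/2)q_A)q_A - 19q_A.
Leader FOC: 110 - 3q_A = 0, so q_A = 110/3.
Then q_M = (156 - 3·(110/3))/6 = 23/3.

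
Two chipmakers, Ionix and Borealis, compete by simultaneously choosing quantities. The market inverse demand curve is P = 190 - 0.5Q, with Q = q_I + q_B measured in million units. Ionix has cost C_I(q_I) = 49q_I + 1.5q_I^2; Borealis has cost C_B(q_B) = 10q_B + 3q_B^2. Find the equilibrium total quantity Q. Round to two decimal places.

Ionix's profit: π_I = (190 - 0.5Q)q_I - (49q_I + (3/2)q_I²). Setting ∂π_I/∂q_I = 0: 141 - 4q_I - (1/2)(q_B) = 0.
Borealis's profit: π_B = (190 - 0.5Q)q_B - (10q_B + 3q_B²). Setting ∂π_B/∂q_B = 0: 180 - 7q_B - (1/2)(q_I) = 0.
So q_I = (141 - (1/2)q_B)/4 and q_B = (180 - (1/2)q_I)/7.
Solving the pair: q_I = 1196/37, q_B = 866/37.
Total output Q = 1196/37 + 866/37 = 55.7297.

55.73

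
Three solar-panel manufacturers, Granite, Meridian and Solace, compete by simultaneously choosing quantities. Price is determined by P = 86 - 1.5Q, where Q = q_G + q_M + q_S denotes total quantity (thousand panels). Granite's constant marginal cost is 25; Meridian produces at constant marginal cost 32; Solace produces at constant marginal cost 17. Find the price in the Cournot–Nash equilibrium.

Granite's profit: π_G = (86 - 1.5Q)q_G - (25q_G). Setting ∂π_G/∂q_G = 0: 61 - 3q_G - (3/2)(q_M + q_S) = 0.
Meridian's profit: π_M = (86 - 1.5Q)q_M - (32q_M). Setting ∂π_M/∂q_M = 0: 54 - 3q_M - (3/2)(q_G + q_S) = 0.
Solace's first-order condition: 69 - 3q_S - (3/2)(q_G + q_M) = 0.
Adding the 3 first-order conditions: 184 − 6Q = 0, so Q = 92/3.
Back-substituting: q_G = (61 − 46)/(3/2) = 10, q_M = (54 − 46)/(3/2) = 16/3, q_S = (69 − 46)/(3/2) = 46/3.
Total output Q = 92/3, so price P = 86 - (3/2)·(92/3) = 40.

40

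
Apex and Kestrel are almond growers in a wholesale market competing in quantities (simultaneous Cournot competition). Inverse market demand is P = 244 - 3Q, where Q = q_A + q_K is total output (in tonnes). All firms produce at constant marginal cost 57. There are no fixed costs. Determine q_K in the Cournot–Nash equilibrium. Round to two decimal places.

20.78

A representative firm's profit is π_i = q_i(244 - 3Q) - 57q_i.
First-order condition (treating rivals' output as given): 187 - 6q_i - 3q_j = 0.
By symmetry each firm produces the same amount; substituting q_j = q_i yields q_i = 187/9.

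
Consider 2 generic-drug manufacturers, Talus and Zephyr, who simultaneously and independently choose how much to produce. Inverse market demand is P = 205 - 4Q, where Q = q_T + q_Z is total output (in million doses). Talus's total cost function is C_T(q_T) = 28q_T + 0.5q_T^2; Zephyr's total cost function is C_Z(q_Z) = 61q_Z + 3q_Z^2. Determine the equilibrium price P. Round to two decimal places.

Talus's profit: π_T = (205 - 4Q)q_T - (28q_T + (1/2)q_T²). Setting ∂π_T/∂q_T = 0: 177 - 9q_T - 4(q_Z) = 0.
Zephyr's first-order condition: 144 - 14q_Z - 4(q_T) = 0.
So q_T = (177 - 4q_Z)/9 and q_Z = (144 - 4q_T)/14.
Substituting one into the other gives q_T = 951/55 and q_Z = 294/55.
Total output Q = 249/11, so price P = 205 - 4·(249/11) = 1259/11.

114.45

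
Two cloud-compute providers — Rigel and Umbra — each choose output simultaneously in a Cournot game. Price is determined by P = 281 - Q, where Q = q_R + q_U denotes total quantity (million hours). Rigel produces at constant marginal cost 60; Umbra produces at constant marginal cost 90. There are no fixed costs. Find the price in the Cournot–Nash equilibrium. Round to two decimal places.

143.67

Rigel's profit: π_R = (281 - Q)q_R - (60q_R). Setting ∂π_R/∂q_R = 0: 221 - 2q_R - (q_U) = 0.
Umbra's profit: π_U = (281 - Q)q_U - (90q_U). Setting ∂π_U/∂q_U = 0: 191 - 2q_U - (q_R) = 0.
Best responses: q_R = (221 - q_U)/2, q_U = (191 - q_R)/2.
Substituting one into the other gives q_R = 251/3 and q_U = 161/3.
Total output Q = 412/3, so price P = 281 - 412/3 = 431/3.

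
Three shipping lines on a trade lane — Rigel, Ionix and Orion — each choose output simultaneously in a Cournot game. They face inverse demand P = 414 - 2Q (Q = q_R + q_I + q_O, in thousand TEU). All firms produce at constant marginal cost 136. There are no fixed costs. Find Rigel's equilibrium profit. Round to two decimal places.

2415.13

A representative firm's profit is π_i = q_i(414 - 2Q) - 136q_i.
First-order condition (treating rivals' output as given): 278 - 4q_i - 2·Σ_{j≠i} q_j = 0.
By symmetry each firm produces the same amount; substituting Σ_{j≠i} q_j = 2q_i yields q_i = 278/8 = 139/4.
Price P = 414 - 2·(417/4) = 411/2.
Rigel's profit: (411/2 - 136)·(139/4) = 2415.1250.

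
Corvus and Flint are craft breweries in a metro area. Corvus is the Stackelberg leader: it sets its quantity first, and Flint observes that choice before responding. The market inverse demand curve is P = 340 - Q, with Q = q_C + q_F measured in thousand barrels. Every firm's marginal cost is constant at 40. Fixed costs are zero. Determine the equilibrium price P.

115

Solve by backward induction. Given q_C, the follower Flint maximises π_F = (340 - q_C - q_F)q_F - 40q_F.
Setting the follower's marginal profit to zero, 300 - q_C - 2q_F = 0, i.e. q_F = (300 - q_C)/2.
The leader anticipates this reaction. Substituting into P = 340 - Q gives P = 190 - (1/2)q_C, so π_C = (190 - (1/2)q_C)q_C - 40q_C.
Maximising: ∂π_C/∂q_C = 150 - q_C = 0, giving q_C = 150.
Then q_F = (300 - 150)/2 = 75.
Total output Q = 225, so price P = 340 - 225 = 115.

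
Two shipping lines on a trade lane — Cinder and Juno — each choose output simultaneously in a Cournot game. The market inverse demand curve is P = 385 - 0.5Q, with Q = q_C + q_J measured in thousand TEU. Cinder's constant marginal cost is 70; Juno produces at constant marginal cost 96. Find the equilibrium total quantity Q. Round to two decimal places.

402.67

Cinder's profit: π_C = (385 - 0.5Q)q_C - (70q_C). Setting ∂π_C/∂q_C = 0: 315 - q_C - (1/2)(q_J) = 0.
Juno's profit: π_J = (385 - 0.5Q)q_J - (96q_J). Setting ∂π_J/∂q_J = 0: 289 - q_J - (1/2)(q_C) = 0.
So q_C = (315 - (1/2)q_J) and q_J = (289 - (1/2)q_C).
Solving the pair: q_C = 682/3, q_J = 526/3.
Total output Q = 682/3 + 526/3 = 1208/3.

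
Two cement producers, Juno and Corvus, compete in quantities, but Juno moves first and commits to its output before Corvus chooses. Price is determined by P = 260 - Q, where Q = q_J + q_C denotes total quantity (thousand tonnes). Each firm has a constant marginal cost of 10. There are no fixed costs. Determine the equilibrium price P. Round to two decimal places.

The follower Corvus best-responds to any q_J: π_C = (260 - Q)q_C - 10q_C.
∂π_C/∂q_C = 250 - q_J - 2q_C = 0 gives the reaction function q_C = (250 - q_J)/2.
Juno substitutes q_C(q_J) into its own profit: π_J = q_J(260 - q_J - (250 - q_J)/2) - 10q_J = (135 - (1/2)q_J)q_J - 10q_J.
Leader FOC: 125 - q_J = 0, so q_J = 125.
Then q_C = (250 - 125)/2 = 125/2.
Total output Q = 375/2, so price P = 260 - 375/2 = 145/2.

72.50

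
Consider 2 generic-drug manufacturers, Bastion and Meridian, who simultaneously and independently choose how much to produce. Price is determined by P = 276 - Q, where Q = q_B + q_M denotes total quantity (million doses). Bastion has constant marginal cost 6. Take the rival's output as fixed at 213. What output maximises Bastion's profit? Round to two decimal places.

28.50

With the rival's output fixed at 213, Bastion's profit is π_B = (276 - 213 - q_B)q_B - (6q_B) = (63 - q_B)q_B - (6q_B).
∂π_B/∂q_B = 57 - 2q_B = 0, so q_B = 57/2.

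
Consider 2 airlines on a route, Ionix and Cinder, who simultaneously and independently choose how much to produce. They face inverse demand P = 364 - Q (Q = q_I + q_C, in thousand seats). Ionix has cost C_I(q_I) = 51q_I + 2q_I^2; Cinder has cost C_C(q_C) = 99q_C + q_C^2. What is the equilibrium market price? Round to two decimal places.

Ionix's profit: π_I = (364 - Q)q_I - (51q_I + 2q_I²). Setting ∂π_I/∂q_I = 0: 313 - 6q_I - (q_C) = 0.
Cinder's first-order condition: 265 - 4q_C - (q_I) = 0.
Best responses: q_I = (313 - q_C)/6, q_C = (265 - q_I)/4.
Solving the pair: q_I = 987/23, q_C = 1277/23.
Total output Q = 98.4348, so price P = 364 - 98.4348 = 265.5652.

265.57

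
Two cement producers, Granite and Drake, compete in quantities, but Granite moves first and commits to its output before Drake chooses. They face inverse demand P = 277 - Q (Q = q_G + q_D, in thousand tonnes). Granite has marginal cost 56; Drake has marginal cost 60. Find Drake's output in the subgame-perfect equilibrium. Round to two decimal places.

Solve by backward induction. Given q_G, the follower Drake maximises π_D = (277 - q_G - q_D)q_D - 60q_D.
Follower FOC: 217 - q_G - 2q_D = 0, so q_D(q_G) = (217 - q_G)/2.
The leader anticipates this reaction. Substituting into P = 277 - Q gives P = 337/2 - (1/2)q_G, so π_G = (337/2 - (1/2)q_G)q_G - 56q_G.
Leader FOC: 225/2 - q_G = 0, so q_G = 225/2.
Then q_D = (217 - 225/2)/2 = 209/4.

52.25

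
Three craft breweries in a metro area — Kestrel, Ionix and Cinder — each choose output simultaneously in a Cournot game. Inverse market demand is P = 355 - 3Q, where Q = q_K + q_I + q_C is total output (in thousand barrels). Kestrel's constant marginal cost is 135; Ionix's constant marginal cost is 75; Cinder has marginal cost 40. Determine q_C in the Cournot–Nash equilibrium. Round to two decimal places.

37.08

Kestrel's profit: π_K = (355 - 3Q)q_K - (135q_K). Setting ∂π_K/∂q_K = 0: 220 - 6q_K - 3(q_I + q_C) = 0.
Ionix's profit: π_I = (355 - 3Q)q_I - (75q_I). Setting ∂π_I/∂q_I = 0: 280 - 6q_I - 3(q_K + q_C) = 0.
Cinder's profit: π_C = (355 - 3Q)q_C - (40q_C). Setting ∂π_C/∂q_C = 0: 315 - 6q_C - 3(q_K + q_I) = 0.
Adding the 3 first-order conditions: 815 − 12Q = 0, so Q = 815/12.
Back-substituting: q_K = (220 − 815/4)/3 = 65/12, q_I = (280 − 815/4)/3 = 305/12, q_C = (315 − 815/4)/3 = 445/12.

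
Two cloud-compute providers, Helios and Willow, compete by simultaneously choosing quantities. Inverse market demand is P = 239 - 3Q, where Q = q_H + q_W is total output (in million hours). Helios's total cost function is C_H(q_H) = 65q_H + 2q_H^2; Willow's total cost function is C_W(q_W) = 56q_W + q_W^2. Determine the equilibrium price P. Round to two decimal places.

148.11

Helios's profit: π_H = (239 - 3Q)q_H - (65q_H + 2q_H²). Setting ∂π_H/∂q_H = 0: 174 - 10q_H - 3(q_W) = 0.
Willow's profit: π_W = (239 - 3Q)q_W - (56q_W + q_W²). Setting ∂π_W/∂q_W = 0: 183 - 8q_W - 3(q_H) = 0.
Best responses: q_H = (174 - 3q_W)/10, q_W = (183 - 3q_H)/8.
Substituting one into the other gives q_H = 843/71 and q_W = 1308/71.
Total output Q = 30.2958, so price P = 239 - 3·30.2958 = 148.1127.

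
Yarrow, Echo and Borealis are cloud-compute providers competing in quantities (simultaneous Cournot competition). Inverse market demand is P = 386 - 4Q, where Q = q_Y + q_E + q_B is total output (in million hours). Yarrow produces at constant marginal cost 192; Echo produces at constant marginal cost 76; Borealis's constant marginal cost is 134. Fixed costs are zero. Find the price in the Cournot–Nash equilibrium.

Yarrow's profit: π_Y = (386 - 4Q)q_Y - (192q_Y). Setting ∂π_Y/∂q_Y = 0: 194 - 8q_Y - 4(q_E + q_B) = 0.
Echo's first-order condition: 310 - 8q_E - 4(q_Y + q_B) = 0.
Borealis's first-order condition: 252 - 8q_B - 4(q_Y + q_E) = 0.
Adding the 3 first-order conditions: 756 − 16Q = 0, so Q = 189/4.
Back-substituting: q_Y = (194 − 189)/4 = 5/4, q_E = (310 − 189)/4 = 121/4, q_B = (252 − 189)/4 = 63/4.
Total output Q = 189/4, so price P = 386 - 4·(189/4) = 197.

197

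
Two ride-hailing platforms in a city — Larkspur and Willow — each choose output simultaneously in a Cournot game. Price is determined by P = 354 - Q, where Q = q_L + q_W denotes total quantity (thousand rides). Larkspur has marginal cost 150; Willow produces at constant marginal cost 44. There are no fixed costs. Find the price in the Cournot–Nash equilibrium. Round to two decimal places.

182.67

Larkspur's profit: π_L = (354 - Q)q_L - (150q_L). Setting ∂π_L/∂q_L = 0: 204 - 2q_L - (q_W) = 0.
Willow's first-order condition: 310 - 2q_W - (q_L) = 0.
So q_L = (204 - q_W)/2 and q_W = (310 - q_L)/2.
Solving the pair: q_L = 98/3, q_W = 416/3.
Total output Q = 514/3, so price P = 354 - 514/3 = 548/3.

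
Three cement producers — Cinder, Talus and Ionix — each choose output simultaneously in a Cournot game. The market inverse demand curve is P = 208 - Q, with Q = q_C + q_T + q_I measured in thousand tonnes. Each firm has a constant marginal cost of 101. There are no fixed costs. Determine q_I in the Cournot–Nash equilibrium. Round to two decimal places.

A representative firm's profit is π_i = q_i(208 - Q) - 101q_i.
Setting ∂π_i/∂q_i = 0 with rivals' quantities fixed: 107 - 2q_i - Σ_{j≠i} q_j = 0.
With identical firms every q_j equals q_i, so Σ_{j≠i} q_j = 2q_i and 107 = 4q_i, giving q_i = 107/4.

26.75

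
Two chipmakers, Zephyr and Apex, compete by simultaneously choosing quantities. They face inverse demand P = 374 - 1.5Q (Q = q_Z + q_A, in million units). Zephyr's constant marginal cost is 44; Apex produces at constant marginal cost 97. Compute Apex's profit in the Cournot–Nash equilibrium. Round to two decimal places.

Zephyr's profit: π_Z = (374 - 1.5Q)q_Z - (44q_Z). Setting ∂π_Z/∂q_Z = 0: 330 - 3q_Z - (3/2)(q_A) = 0.
Apex's profit: π_A = (374 - 1.5Q)q_A - (97q_A). Setting ∂π_A/∂q_A = 0: 277 - 3q_A - (3/2)(q_Z) = 0.
Rearranging gives the reaction functions q_Z = (330 - (3/2)q_A)/3 and q_A = (277 - (3/2)q_Z)/3.
Solving the pair: q_Z = 766/9, q_A = 448/9.
Price P = 374 - (3/2)·(1214/9) = 515/3.
Apex's profit: (515/3 - 97)·(448/9) = 3716.7407.

3716.74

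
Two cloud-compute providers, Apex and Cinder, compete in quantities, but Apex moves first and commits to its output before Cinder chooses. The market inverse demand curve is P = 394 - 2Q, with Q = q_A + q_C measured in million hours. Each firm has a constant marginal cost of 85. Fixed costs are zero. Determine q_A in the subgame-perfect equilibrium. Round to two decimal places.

77.25

Solve by backward induction. Given q_A, the follower Cinder maximises π_C = (394 - 2q_A - 2q_C)q_C - 85q_C.
∂π_C/∂q_C = 309 - 2q_A - 4q_C = 0 gives the reaction function q_C = (309 - 2q_A)/4.
The leader anticipates this reaction. Substituting into P = 394 - 2Q gives P = 479/2 - q_A, so π_A = (479/2 - q_A)q_A - 85q_A.
Leader FOC: 309/2 - 2q_A = 0, so q_A = 309/4.
Then q_C = (309 - 2·(309/4))/4 = 309/8.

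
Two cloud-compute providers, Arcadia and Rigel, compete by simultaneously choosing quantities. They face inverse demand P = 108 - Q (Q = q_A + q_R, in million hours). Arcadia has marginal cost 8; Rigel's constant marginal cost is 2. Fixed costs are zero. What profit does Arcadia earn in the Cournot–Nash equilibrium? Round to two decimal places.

Arcadia's profit: π_A = (108 - Q)q_A - (8q_A). Setting ∂π_A/∂q_A = 0: 100 - 2q_A - (q_R) = 0.
Rigel's first-order condition: 106 - 2q_R - (q_A) = 0.
So q_A = (100 - q_R)/2 and q_R = (106 - q_A)/2.
Substituting one into the other gives q_A = 94/3 and q_R = 112/3.
Price P = 108 - 206/3 = 118/3.
Arcadia's profit: (118/3 - 8)·(94/3) = 981.7778.

981.78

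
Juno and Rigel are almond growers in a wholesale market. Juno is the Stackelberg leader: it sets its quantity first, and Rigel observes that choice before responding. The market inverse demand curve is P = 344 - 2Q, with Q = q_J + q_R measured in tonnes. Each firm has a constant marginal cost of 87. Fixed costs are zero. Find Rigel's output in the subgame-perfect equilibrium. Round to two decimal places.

32.13

Solve by backward induction. Given q_J, the follower Rigel maximises π_R = (344 - 2q_J - 2q_R)q_R - 87q_R.
∂π_R/∂q_R = 257 - 2q_J - 4q_R = 0 gives the reaction function q_R = (257 - 2q_J)/4.
Juno substitutes q_R(q_J) into its own profit: π_J = q_J(344 - 2q_J - (257 - 2q_J)/2) - 87q_J = (431/2 - q_J)q_J - 87q_J.
Leader FOC: 257/2 - 2q_J = 0, so q_J = 257/4.
Then q_R = (257 - 2·(257/4))/4 = 257/8.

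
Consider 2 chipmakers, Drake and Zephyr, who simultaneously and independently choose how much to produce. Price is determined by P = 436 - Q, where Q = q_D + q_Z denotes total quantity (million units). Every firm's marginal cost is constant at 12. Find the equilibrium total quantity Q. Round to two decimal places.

282.67

Each firm earns π_i = (436 - Q)q_i - 12q_i.
Setting ∂π_i/∂q_i = 0 with rivals' quantities fixed: 424 - 2q_i - q_j = 0.
By symmetry each firm produces the same amount; substituting q_j = q_i yields q_i = 424/3.
Total output Q = 424/3 + 424/3 = 848/3.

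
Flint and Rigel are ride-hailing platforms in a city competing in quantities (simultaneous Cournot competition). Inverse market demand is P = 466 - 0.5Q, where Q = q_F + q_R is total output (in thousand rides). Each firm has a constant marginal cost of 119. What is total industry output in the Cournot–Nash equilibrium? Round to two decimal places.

462.67

A representative firm's profit is π_i = q_i(466 - 0.5Q) - 119q_i.
Setting ∂π_i/∂q_i = 0 with rivals' quantities fixed: 347 - q_i - (1/2)q_j = 0.
With identical firms every q_j equals q_i, so q_j = q_i and 347 = (3/2)q_i, giving q_i = 694/3.
Total output Q = 694/3 + 694/3 = 1388/3.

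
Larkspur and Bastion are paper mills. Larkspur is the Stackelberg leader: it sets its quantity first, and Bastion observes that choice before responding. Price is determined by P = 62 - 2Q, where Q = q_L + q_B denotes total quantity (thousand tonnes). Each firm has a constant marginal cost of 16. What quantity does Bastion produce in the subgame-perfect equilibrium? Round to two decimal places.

Solve by backward induction. Given q_L, the follower Bastion maximises π_B = (62 - 2q_L - 2q_B)q_B - 16q_B.
Follower FOC: 46 - 2q_L - 4q_B = 0, so q_B(q_L) = (46 - 2q_L)/4.
Larkspur substitutes q_B(q_L) into its own profit: π_L = q_L(62 - 2q_L - (46 - 2q_L)/2) - 16q_L = (39 - q_L)q_L - 16q_L.
Leader FOC: 23 - 2q_L = 0, so q_L = 23/2.
Then q_B = (46 - 2·(23/2))/4 = 23/4.

5.75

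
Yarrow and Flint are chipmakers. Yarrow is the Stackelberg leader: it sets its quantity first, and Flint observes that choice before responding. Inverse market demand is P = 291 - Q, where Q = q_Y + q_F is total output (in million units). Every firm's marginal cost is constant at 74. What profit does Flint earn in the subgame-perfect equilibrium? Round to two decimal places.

Solve by backward induction. Given q_Y, the follower Flint maximises π_F = (291 - q_Y - q_F)q_F - 74q_F.
∂π_F/∂q_F = 217 - q_Y - 2q_F = 0 gives the reaction function q_F = (217 - q_Y)/2.
The leader anticipates this reaction. Substituting into P = 291 - Q gives P = 365/2 - (1/2)q_Y, so π_Y = (365/2 - (1/2)q_Y)q_Y - 74q_Y.
Maximising: ∂π_Y/∂q_Y = 217/2 - q_Y = 0, giving q_Y = 217/2.
Then q_F = (217 - 217/2)/2 = 217/4.
Price P = 291 - 651/4 = 513/4.
Flint's profit: (513/4 - 74)·(217/4) = 2943.0625.

2943.06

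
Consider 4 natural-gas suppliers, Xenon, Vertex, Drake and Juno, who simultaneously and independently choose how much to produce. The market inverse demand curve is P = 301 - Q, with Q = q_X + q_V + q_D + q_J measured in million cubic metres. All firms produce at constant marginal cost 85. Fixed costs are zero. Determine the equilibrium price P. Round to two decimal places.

A representative firm's profit is π_i = q_i(301 - Q) - 85q_i.
Setting ∂π_i/∂q_i = 0 with rivals' quantities fixed: 216 - 2q_i - Σ_{j≠i} q_j = 0.
By symmetry each firm produces the same amount; substituting Σ_{j≠i} q_j = 3q_i yields q_i = 216/5.
Total output Q = 864/5, so price P = 301 - 864/5 = 641/5.

128.20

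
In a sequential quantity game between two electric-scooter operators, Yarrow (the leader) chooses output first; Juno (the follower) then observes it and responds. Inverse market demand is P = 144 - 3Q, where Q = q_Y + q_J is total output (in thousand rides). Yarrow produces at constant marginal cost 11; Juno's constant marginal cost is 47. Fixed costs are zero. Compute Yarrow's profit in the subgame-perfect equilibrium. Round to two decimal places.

1190.04

The follower Juno best-responds to any q_Y: π_J = (144 - 3Q)q_J - 47q_J.
∂π_J/∂q_J = 97 - 3q_Y - 6q_J = 0 gives the reaction function q_J = (97 - 3q_Y)/6.
The leader anticipates this reaction. Substituting into P = 144 - 3Q gives P = 191/2 - (3/2)q_Y, so π_Y = (191/2 - (3/2)q_Y)q_Y - 11q_Y.
Leader FOC: 169/2 - 3q_Y = 0, so q_Y = 169/6.
Then q_J = (97 - 3·(169/6))/6 = 25/12.
Price P = 144 - 3·(121/4) = 213/4.
Yarrow's profit: (213/4 - 11)·(169/6) = 1190.0417.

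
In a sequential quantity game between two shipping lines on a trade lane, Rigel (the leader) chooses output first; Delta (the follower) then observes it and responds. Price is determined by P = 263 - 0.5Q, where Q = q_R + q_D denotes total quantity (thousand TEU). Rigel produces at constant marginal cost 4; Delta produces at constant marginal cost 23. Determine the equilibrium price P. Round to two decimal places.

The follower Delta best-responds to any q_R: π_D = (263 - 0.5Q)q_D - 23q_D.
Setting the follower's marginal profit to zero, 240 - (1/2)q_R - q_D = 0, i.e. q_D = (240 - (1/2)q_R).
The leader anticipates this reaction. Substituting into P = 263 - 0.5Q gives P = 143 - (1/4)q_R, so π_R = (143 - (1/4)q_R)q_R - 4q_R.
Maximising: ∂π_R/∂q_R = 139 - (1/2)q_R = 0, giving q_R = 278.
Then q_D = (240 - (1/2)·278) = 101.
Total output Q = 379, so price P = 263 - (1/2)·379 = 147/2.

73.50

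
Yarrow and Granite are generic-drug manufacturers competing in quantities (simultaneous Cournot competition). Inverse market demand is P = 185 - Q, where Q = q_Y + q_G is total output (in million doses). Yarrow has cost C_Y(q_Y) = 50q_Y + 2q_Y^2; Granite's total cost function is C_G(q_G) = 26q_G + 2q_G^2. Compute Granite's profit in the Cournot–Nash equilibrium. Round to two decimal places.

1642.68

Yarrow's profit: π_Y = (185 - Q)q_Y - (50q_Y + 2q_Y²). Setting ∂π_Y/∂q_Y = 0: 135 - 6q_Y - (q_G) = 0.
Granite's first-order condition: 159 - 6q_G - (q_Y) = 0.
Rearranging gives the reaction functions q_Y = (135 - q_G)/6 and q_G = (159 - q_Y)/6.
Solving the pair: q_Y = 93/5, q_G = 117/5.
Price P = 185 - 42 = 143.
Granite's profit: 143·(117/5) - 26·(117/5) - 2(117/5)² = 1642.6800.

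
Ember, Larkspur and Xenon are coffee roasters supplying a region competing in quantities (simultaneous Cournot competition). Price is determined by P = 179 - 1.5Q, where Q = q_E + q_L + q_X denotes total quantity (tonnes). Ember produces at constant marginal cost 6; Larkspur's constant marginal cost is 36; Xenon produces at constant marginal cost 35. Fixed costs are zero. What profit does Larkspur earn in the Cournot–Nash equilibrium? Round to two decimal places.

522.67

Ember's profit: π_E = (179 - 1.5Q)q_E - (6q_E). Setting ∂π_E/∂q_E = 0: 173 - 3q_E - (3/2)(q_L + q_X) = 0.
Larkspur's profit: π_L = (179 - 1.5Q)q_L - (36q_L). Setting ∂π_L/∂q_L = 0: 143 - 3q_L - (3/2)(q_E + q_X) = 0.
Xenon's profit: π_X = (179 - 1.5Q)q_X - (35q_X). Setting ∂π_X/∂q_X = 0: 144 - 3q_X - (3/2)(q_E + q_L) = 0.
Summing all 3 equations gives 460 − 6Q = 0, hence Q = 230/3.
Back-substituting: q_E = (173 − 115)/(3/2) = 116/3, q_L = (143 − 115)/(3/2) = 56/3, q_X = (144 − 115)/(3/2) = 58/3.
Price P = 179 - (3/2)·(230/3) = 64.
Larkspur's profit: (64 - 36)·(56/3) = 1568/3.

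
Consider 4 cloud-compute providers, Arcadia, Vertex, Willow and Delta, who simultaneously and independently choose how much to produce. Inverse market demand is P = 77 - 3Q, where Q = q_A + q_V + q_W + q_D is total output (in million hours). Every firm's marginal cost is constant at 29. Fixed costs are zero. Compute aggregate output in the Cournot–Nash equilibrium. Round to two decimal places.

A representative firm's profit is π_i = q_i(77 - 3Q) - 29q_i.
First-order condition (treating rivals' output as given): 48 - 6q_i - 3·Σ_{j≠i} q_j = 0.
By symmetry each firm produces the same amount; substituting Σ_{j≠i} q_j = 3q_i yields q_i = 48/15 = 16/5.
Total output Q = 16/5 + 16/5 + 16/5 + 16/5 = 64/5.

12.80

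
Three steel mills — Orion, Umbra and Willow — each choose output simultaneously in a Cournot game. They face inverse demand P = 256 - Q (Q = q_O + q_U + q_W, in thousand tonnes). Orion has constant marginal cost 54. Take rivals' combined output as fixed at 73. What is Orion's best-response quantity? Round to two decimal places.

64.50

With rivals' combined output fixed at 73, Orion's profit is π_O = (256 - 73 - q_O)q_O - (54q_O) = (183 - q_O)q_O - (54q_O).
∂π_O/∂q_O = 129 - 2q_O = 0, so q_O = 129/2.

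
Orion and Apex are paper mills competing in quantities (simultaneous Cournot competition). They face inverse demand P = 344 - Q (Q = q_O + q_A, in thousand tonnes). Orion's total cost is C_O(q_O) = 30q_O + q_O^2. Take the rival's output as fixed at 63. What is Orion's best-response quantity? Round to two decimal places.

62.75

With the rival's output fixed at 63, Orion's profit is π_O = (344 - 63 - q_O)q_O - (30q_O + q_O²) = (281 - q_O)q_O - (30q_O + q_O²).
∂π_O/∂q_O = 251 - 4q_O = 0, so q_O = 251/4.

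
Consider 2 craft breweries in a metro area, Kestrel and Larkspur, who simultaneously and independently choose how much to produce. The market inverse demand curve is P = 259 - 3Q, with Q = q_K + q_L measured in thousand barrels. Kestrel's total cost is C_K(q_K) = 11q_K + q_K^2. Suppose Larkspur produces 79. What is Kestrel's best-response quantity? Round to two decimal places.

With the rival's output fixed at 79, Kestrel's profit is π_K = (259 - 3·79 - 3q_K)q_K - (11q_K + q_K²) = (22 - 3q_K)q_K - (11q_K + q_K²).
∂π_K/∂q_K = 11 - 8q_K = 0, so q_K = 11/8.

1.38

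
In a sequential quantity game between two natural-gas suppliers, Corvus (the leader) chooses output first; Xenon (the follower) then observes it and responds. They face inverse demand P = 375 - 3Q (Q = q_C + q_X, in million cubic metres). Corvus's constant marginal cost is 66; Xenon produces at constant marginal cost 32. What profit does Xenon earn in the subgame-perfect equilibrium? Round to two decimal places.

3519.19

Solve by backward induction. Given q_C, the follower Xenon maximises π_X = (375 - 3q_C - 3q_X)q_X - 32q_X.
Setting the follower's marginal profit to zero, 343 - 3q_C - 6q_X = 0, i.e. q_X = (343 - 3q_C)/6.
Corvus substitutes q_X(q_C) into its own profit: π_C = q_C(375 - 3q_C - (343 - 3q_C)/2) - 66q_C = (407/2 - (3/2)q_C)q_C - 66q_C.
Maximising: ∂π_C/∂q_C = 275/2 - 3q_C = 0, giving q_C = 275/6.
Then q_X = (343 - 3·(275/6))/6 = 137/4.
Price P = 375 - 3·(961/12) = 539/4.
Xenon's profit: (539/4 - 32)·(137/4) = 3519.1875.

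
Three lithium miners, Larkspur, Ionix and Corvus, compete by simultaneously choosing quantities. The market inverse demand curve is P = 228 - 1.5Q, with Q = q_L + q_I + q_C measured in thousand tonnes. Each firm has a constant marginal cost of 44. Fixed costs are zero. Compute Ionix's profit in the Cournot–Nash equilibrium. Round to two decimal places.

A representative firm's profit is π_i = q_i(228 - 1.5Q) - 44q_i.
Setting ∂π_i/∂q_i = 0 with rivals' quantities fixed: 184 - 3q_i - (3/2)·Σ_{j≠i} q_j = 0.
With identical firms every q_j equals q_i, so Σ_{j≠i} q_j = 2q_i and 184 = 6q_i, giving q_i = 92/3.
Price P = 228 - (3/2)·92 = 90.
Ionix's profit: (90 - 44)·(92/3) = 1410.6667.

1410.67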